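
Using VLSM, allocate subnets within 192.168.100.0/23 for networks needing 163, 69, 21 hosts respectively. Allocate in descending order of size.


163 hosts -> /24 (254 usable): 192.168.100.0/24
69 hosts -> /25 (126 usable): 192.168.101.0/25
21 hosts -> /27 (30 usable): 192.168.101.128/27
Allocation: 192.168.100.0/24 (163 hosts, 254 usable); 192.168.101.0/25 (69 hosts, 126 usable); 192.168.101.128/27 (21 hosts, 30 usable)


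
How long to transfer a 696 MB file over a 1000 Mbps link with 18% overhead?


Effective throughput = 1000 * (1 - 18/100) = 820.0 Mbps
File size in Mb = 696 * 8 = 5568 Mb
Time = 5568 / 820.0
Time = 6.7902 seconds


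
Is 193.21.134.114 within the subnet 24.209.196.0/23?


Subnet network: 24.209.196.0
Test IP AND mask: 193.21.134.0
No, 193.21.134.114 is not in 24.209.196.0/23


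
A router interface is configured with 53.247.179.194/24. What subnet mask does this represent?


/24 means 24 network bits, 8 host bits
Binary: 11111111111111111111111100000000
Mask: 255.255.255.0


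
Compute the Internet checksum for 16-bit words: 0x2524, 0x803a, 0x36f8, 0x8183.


Sum all words (with carry folding):
+ 0x2524 = 0x2524
+ 0x803a = 0xa55e
+ 0x36f8 = 0xdc56
+ 0x8183 = 0x5dda
One's complement: ~0x5dda
Checksum = 0xa225


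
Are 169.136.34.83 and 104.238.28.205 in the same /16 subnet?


Mask: 255.255.0.0
169.136.34.83 AND mask = 169.136.0.0
104.238.28.205 AND mask = 104.238.0.0
No, different subnets (169.136.0.0 vs 104.238.0.0)


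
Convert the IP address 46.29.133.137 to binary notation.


46 = 00101110
29 = 00011101
133 = 10000101
137 = 10001001
Binary: 00101110.00011101.10000101.10001001


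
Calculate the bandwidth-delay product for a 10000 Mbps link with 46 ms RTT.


BDP = bandwidth * RTT
= 10000 Mbps * 46 ms
= 10000 * 1e6 * 46 / 1000 bits
= 460000000 bits
= 57500000 bytes
= 56152.3438 KB
BDP = 460000000 bits (57500000 bytes)


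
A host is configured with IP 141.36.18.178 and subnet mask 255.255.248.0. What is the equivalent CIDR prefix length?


Binary: 11111111.11111111.11111000.00000000
Count leading 1s
Prefix: /21


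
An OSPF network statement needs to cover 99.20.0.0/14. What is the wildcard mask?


Subnet mask: 255.252.0.0
Wildcard = 255.255.255.255 - subnet mask
255 - 255 = 0
255 - 252 = 3
255 - 0 = 255
255 - 0 = 255
Wildcard: 0.3.255.255


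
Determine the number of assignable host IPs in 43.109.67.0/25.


Host bits = 32 - 25 = 7
Total addresses = 2^7 = 128
Usable = total - 2 (network and broadcast)
Usable hosts: 126


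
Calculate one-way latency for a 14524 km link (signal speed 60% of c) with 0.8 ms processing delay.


Speed = 0.6 * 3e5 km/s = 180000 km/s
Propagation delay = 14524 / 180000 = 0.0807 s = 80.6889 ms
Processing delay = 0.8 ms
Total one-way latency = 81.4889 ms


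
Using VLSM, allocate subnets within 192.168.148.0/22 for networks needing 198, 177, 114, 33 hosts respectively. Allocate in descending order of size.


198 hosts -> /24 (254 usable): 192.168.148.0/24
177 hosts -> /24 (254 usable): 192.168.149.0/24
114 hosts -> /25 (126 usable): 192.168.150.0/25
33 hosts -> /26 (62 usable): 192.168.150.128/26
Allocation: 192.168.148.0/24 (198 hosts, 254 usable); 192.168.149.0/24 (177 hosts, 254 usable); 192.168.150.0/25 (114 hosts, 126 usable); 192.168.150.128/26 (33 hosts, 62 usable)


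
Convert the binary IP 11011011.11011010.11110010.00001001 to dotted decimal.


11011011 = 219
11011010 = 218
11110010 = 242
00001001 = 9
IP: 219.218.242.9


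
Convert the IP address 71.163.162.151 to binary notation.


71 = 01000111
163 = 10100011
162 = 10100010
151 = 10010111
Binary: 01000111.10100011.10100010.10010111


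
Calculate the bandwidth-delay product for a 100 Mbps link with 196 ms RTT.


BDP = bandwidth * RTT
= 100 Mbps * 196 ms
= 100 * 1e6 * 196 / 1000 bits
= 19600000 bits
= 2450000 bytes
= 2392.5781 KB
BDP = 19600000 bits (2450000 bytes)


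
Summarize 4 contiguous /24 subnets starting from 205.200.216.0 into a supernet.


Original prefix: /24
Number of subnets: 4 = 2^2
New prefix = 24 - 2 = 22
Supernet: 205.200.216.0/22


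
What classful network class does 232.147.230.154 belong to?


First octet: 232
Binary: 11101000
1110xxxx -> Class D (224-239)
Class D (multicast), default mask N/A


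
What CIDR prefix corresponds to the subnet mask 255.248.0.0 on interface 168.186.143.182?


Binary: 11111111.11111000.00000000.00000000
Count leading 1s
Prefix: /13


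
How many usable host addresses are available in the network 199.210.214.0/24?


Host bits = 32 - 24 = 8
Total addresses = 2^8 = 256
Usable = total - 2 (network and broadcast)
Usable hosts: 254


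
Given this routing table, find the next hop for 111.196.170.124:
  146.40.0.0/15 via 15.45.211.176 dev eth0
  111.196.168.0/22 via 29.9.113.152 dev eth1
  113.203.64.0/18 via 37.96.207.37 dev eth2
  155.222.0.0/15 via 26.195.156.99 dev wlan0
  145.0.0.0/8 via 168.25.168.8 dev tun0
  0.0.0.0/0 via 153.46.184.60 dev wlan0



Longest prefix match for 111.196.170.124:
  /15 146.40.0.0: no
  /22 111.196.168.0: MATCH
  /18 113.203.64.0: no
  /15 155.222.0.0: no
  /8 145.0.0.0: no
  /0 0.0.0.0: MATCH
Selected: next-hop 29.9.113.152 via eth1 (matched /22)


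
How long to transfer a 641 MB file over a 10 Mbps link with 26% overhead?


Effective throughput = 10 * (1 - 26/100) = 7.4 Mbps
File size in Mb = 641 * 8 = 5128 Mb
Time = 5128 / 7.4
Time = 692.973 seconds


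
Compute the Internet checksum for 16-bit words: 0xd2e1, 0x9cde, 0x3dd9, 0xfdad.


Sum all words (with carry folding):
+ 0xd2e1 = 0xd2e1
+ 0x9cde = 0x6fc0
+ 0x3dd9 = 0xad99
+ 0xfdad = 0xab47
One's complement: ~0xab47
Checksum = 0x54b8


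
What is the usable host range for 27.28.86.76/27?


Network: 27.28.86.64
Broadcast: 27.28.86.95
First usable = network + 1
Last usable = broadcast - 1
Range: 27.28.86.65 to 27.28.86.94


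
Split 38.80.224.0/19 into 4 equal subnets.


New prefix = 19 + 2 = 21
Each subnet has 2048 addresses
  38.80.224.0/21
  38.80.232.0/21
  38.80.240.0/21
  38.80.248.0/21
Subnets: 38.80.224.0/21, 38.80.232.0/21, 38.80.240.0/21, 38.80.248.0/21


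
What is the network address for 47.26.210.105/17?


IP:   00101111.00011010.11010010.01101001
Mask: 11111111.11111111.10000000.00000000
AND operation:
Net:  00101111.00011010.10000000.00000000
Network: 47.26.128.0/17


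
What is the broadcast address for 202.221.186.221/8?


Network: 202.0.0.0/8
Host bits = 24
Set all host bits to 1:
Broadcast: 202.255.255.255


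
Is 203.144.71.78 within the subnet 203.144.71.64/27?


Subnet network: 203.144.71.64
Test IP AND mask: 203.144.71.64
Yes, 203.144.71.78 is in 203.144.71.64/27


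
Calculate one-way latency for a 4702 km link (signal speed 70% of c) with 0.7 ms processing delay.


Speed = 0.7 * 3e5 km/s = 210000 km/s
Propagation delay = 4702 / 210000 = 0.0224 s = 22.3905 ms
Processing delay = 0.7 ms
Total one-way latency = 23.0905 ms


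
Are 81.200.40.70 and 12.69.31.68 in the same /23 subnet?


Mask: 255.255.254.0
81.200.40.70 AND mask = 81.200.40.0
12.69.31.68 AND mask = 12.69.30.0
No, different subnets (81.200.40.0 vs 12.69.30.0)


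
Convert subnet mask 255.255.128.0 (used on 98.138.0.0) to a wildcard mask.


Subnet mask: 255.255.128.0
Wildcard = 255.255.255.255 - subnet mask
255 - 255 = 0
255 - 255 = 0
255 - 128 = 127
255 - 0 = 255
Wildcard: 0.0.127.255


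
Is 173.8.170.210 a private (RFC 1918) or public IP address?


RFC 1918 private ranges:
  10.0.0.0/8 (10.0.0.0 - 10.255.255.255)
  172.16.0.0/12 (172.16.0.0 - 172.31.255.255)
  192.168.0.0/16 (192.168.0.0 - 192.168.255.255)
Public (not in any RFC 1918 range)


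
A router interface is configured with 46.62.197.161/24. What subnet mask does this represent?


/24 means 24 network bits, 8 host bits
Binary: 11111111111111111111111100000000
Mask: 255.255.255.0


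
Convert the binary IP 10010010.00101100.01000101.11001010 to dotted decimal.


10010010 = 146
00101100 = 44
01000101 = 69
11001010 = 202
IP: 146.44.69.202


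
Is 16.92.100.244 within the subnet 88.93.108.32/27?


Subnet network: 88.93.108.32
Test IP AND mask: 16.92.100.224
No, 16.92.100.244 is not in 88.93.108.32/27


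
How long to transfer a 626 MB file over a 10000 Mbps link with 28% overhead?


Effective throughput = 10000 * (1 - 28/100) = 7200 Mbps
File size in Mb = 626 * 8 = 5008 Mb
Time = 5008 / 7200
Time = 0.6956 seconds


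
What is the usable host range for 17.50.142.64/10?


Network: 17.0.0.0
Broadcast: 17.63.255.255
First usable = network + 1
Last usable = broadcast - 1
Range: 17.0.0.1 to 17.63.255.254


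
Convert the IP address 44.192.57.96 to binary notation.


44 = 00101100
192 = 11000000
57 = 00111001
96 = 01100000
Binary: 00101100.11000000.00111001.01100000


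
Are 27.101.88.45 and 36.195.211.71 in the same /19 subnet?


Mask: 255.255.224.0
27.101.88.45 AND mask = 27.101.64.0
36.195.211.71 AND mask = 36.195.192.0
No, different subnets (27.101.64.0 vs 36.195.192.0)


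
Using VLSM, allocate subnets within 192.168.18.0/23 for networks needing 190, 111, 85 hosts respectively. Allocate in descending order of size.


190 hosts -> /24 (254 usable): 192.168.18.0/24
111 hosts -> /25 (126 usable): 192.168.19.0/25
85 hosts -> /25 (126 usable): 192.168.19.128/25
Allocation: 192.168.18.0/24 (190 hosts, 254 usable); 192.168.19.0/25 (111 hosts, 126 usable); 192.168.19.128/25 (85 hosts, 126 usable)


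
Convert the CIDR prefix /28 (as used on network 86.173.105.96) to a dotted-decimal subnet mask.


/28 means 28 network bits, 4 host bits
Binary: 11111111111111111111111111110000
Mask: 255.255.255.240


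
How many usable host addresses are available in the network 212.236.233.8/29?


Host bits = 32 - 29 = 3
Total addresses = 2^3 = 8
Usable = total - 2 (network and broadcast)
Usable hosts: 6


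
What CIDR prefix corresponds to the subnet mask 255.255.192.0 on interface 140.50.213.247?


Binary: 11111111.11111111.11000000.00000000
Count leading 1s
Prefix: /18


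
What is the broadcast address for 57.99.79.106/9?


Network: 57.0.0.0/9
Host bits = 23
Set all host bits to 1:
Broadcast: 57.127.255.255


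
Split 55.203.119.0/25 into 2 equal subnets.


New prefix = 25 + 1 = 26
Each subnet has 64 addresses
  55.203.119.0/26
  55.203.119.64/26
Subnets: 55.203.119.0/26, 55.203.119.64/26


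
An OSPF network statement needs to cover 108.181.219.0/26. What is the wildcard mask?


Subnet mask: 255.255.255.192
Wildcard = 255.255.255.255 - subnet mask
255 - 255 = 0
255 - 255 = 0
255 - 255 = 0
255 - 192 = 63
Wildcard: 0.0.0.63


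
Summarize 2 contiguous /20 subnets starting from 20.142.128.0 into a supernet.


Original prefix: /20
Number of subnets: 2 = 2^1
New prefix = 20 - 1 = 19
Supernet: 20.142.128.0/19


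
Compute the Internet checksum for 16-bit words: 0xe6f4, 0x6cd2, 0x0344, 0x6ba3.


Sum all words (with carry folding):
+ 0xe6f4 = 0xe6f4
+ 0x6cd2 = 0x53c7
+ 0x0344 = 0x570b
+ 0x6ba3 = 0xc2ae
One's complement: ~0xc2ae
Checksum = 0x3d51


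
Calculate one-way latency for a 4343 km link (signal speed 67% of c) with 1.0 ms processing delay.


Speed = 0.67 * 3e5 km/s = 201000 km/s
Propagation delay = 4343 / 201000 = 0.0216 s = 21.607 ms
Processing delay = 1.0 ms
Total one-way latency = 22.607 ms


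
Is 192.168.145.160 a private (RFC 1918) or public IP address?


RFC 1918 private ranges:
  10.0.0.0/8 (10.0.0.0 - 10.255.255.255)
  172.16.0.0/12 (172.16.0.0 - 172.31.255.255)
  192.168.0.0/16 (192.168.0.0 - 192.168.255.255)
Private (in 192.168.0.0/16)


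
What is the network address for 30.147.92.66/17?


IP:   00011110.10010011.01011100.01000010
Mask: 11111111.11111111.10000000.00000000
AND operation:
Net:  00011110.10010011.00000000.00000000
Network: 30.147.0.0/17


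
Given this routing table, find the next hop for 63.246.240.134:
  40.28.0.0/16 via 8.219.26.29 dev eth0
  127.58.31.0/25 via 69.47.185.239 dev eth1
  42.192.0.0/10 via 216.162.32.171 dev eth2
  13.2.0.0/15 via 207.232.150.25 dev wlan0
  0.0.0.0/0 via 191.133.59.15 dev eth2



Longest prefix match for 63.246.240.134:
  /16 40.28.0.0: no
  /25 127.58.31.0: no
  /10 42.192.0.0: no
  /15 13.2.0.0: no
  /0 0.0.0.0: MATCH
Selected: next-hop 191.133.59.15 via eth2 (matched /0)


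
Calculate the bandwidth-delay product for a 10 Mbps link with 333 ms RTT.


BDP = bandwidth * RTT
= 10 Mbps * 333 ms
= 10 * 1e6 * 333 / 1000 bits
= 3330000 bits
= 416250 bytes
= 406.4941 KB
BDP = 3330000 bits (416250 bytes)


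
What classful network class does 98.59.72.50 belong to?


First octet: 98
Binary: 01100010
0xxxxxxx -> Class A (1-126)
Class A, default mask 255.0.0.0 (/8)


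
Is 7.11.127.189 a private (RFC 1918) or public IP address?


RFC 1918 private ranges:
  10.0.0.0/8 (10.0.0.0 - 10.255.255.255)
  172.16.0.0/12 (172.16.0.0 - 172.31.255.255)
  192.168.0.0/16 (192.168.0.0 - 192.168.255.255)
Public (not in any RFC 1918 range)


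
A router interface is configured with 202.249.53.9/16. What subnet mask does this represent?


/16 means 16 network bits, 16 host bits
Binary: 11111111111111110000000000000000
Mask: 255.255.0.0


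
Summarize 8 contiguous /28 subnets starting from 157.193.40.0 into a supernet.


Original prefix: /28
Number of subnets: 8 = 2^3
New prefix = 28 - 3 = 25
Supernet: 157.193.40.0/25


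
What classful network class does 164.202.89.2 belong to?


First octet: 164
Binary: 10100100
10xxxxxx -> Class B (128-191)
Class B, default mask 255.255.0.0 (/16)


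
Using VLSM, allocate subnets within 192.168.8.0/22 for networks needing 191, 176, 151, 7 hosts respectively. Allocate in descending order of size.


191 hosts -> /24 (254 usable): 192.168.8.0/24
176 hosts -> /24 (254 usable): 192.168.9.0/24
151 hosts -> /24 (254 usable): 192.168.10.0/24
7 hosts -> /28 (14 usable): 192.168.11.0/28
Allocation: 192.168.8.0/24 (191 hosts, 254 usable); 192.168.9.0/24 (176 hosts, 254 usable); 192.168.10.0/24 (151 hosts, 254 usable); 192.168.11.0/28 (7 hosts, 14 usable)


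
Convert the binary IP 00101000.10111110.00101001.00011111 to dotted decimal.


00101000 = 40
10111110 = 190
00101001 = 41
00011111 = 31
IP: 40.190.41.31


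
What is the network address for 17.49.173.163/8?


IP:   00010001.00110001.10101101.10100011
Mask: 11111111.00000000.00000000.00000000
AND operation:
Net:  00010001.00000000.00000000.00000000
Network: 17.0.0.0/8


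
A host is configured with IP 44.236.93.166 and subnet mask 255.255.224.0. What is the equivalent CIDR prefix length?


Binary: 11111111.11111111.11100000.00000000
Count leading 1s
Prefix: /19


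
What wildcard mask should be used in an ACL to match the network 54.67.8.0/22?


Subnet mask: 255.255.252.0
Wildcard = 255.255.255.255 - subnet mask
255 - 255 = 0
255 - 255 = 0
255 - 252 = 3
255 - 0 = 255
Wildcard: 0.0.3.255


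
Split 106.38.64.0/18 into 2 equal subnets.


New prefix = 18 + 1 = 19
Each subnet has 8192 addresses
  106.38.64.0/19
  106.38.96.0/19
Subnets: 106.38.64.0/19, 106.38.96.0/19


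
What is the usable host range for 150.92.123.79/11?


Network: 150.64.0.0
Broadcast: 150.95.255.255
First usable = network + 1
Last usable = broadcast - 1
Range: 150.64.0.1 to 150.95.255.254


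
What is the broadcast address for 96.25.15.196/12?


Network: 96.16.0.0/12
Host bits = 20
Set all host bits to 1:
Broadcast: 96.31.255.255


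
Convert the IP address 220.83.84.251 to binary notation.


220 = 11011100
83 = 01010011
84 = 01010100
251 = 11111011
Binary: 11011100.01010011.01010100.11111011


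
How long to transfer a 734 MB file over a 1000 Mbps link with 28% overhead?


Effective throughput = 1000 * (1 - 28/100) = 720 Mbps
File size in Mb = 734 * 8 = 5872 Mb
Time = 5872 / 720
Time = 8.1556 seconds


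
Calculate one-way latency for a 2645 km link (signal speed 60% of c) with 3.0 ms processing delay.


Speed = 0.6 * 3e5 km/s = 180000 km/s
Propagation delay = 2645 / 180000 = 0.0147 s = 14.6944 ms
Processing delay = 3.0 ms
Total one-way latency = 17.6944 ms


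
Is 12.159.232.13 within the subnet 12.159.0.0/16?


Subnet network: 12.159.0.0
Test IP AND mask: 12.159.0.0
Yes, 12.159.232.13 is in 12.159.0.0/16


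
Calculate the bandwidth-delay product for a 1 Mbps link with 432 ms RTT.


BDP = bandwidth * RTT
= 1 Mbps * 432 ms
= 1 * 1e6 * 432 / 1000 bits
= 432000 bits
= 54000 bytes
= 52.7344 KB
BDP = 432000 bits (54000 bytes)


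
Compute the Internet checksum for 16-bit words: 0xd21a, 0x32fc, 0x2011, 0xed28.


Sum all words (with carry folding):
+ 0xd21a = 0xd21a
+ 0x32fc = 0x0517
+ 0x2011 = 0x2528
+ 0xed28 = 0x1251
One's complement: ~0x1251
Checksum = 0xedae


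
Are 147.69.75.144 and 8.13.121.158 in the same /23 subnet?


Mask: 255.255.254.0
147.69.75.144 AND mask = 147.69.74.0
8.13.121.158 AND mask = 8.13.120.0
No, different subnets (147.69.74.0 vs 8.13.120.0)


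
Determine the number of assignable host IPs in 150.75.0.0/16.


Host bits = 32 - 16 = 16
Total addresses = 2^16 = 65536
Usable = total - 2 (network and broadcast)
Usable hosts: 65534


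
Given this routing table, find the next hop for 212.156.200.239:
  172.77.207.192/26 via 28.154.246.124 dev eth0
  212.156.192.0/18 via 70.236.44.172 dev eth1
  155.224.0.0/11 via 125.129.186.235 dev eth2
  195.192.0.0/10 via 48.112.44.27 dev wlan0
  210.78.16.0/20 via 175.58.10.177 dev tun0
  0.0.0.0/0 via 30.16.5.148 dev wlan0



Longest prefix match for 212.156.200.239:
  /26 172.77.207.192: no
  /18 212.156.192.0: MATCH
  /11 155.224.0.0: no
  /10 195.192.0.0: no
  /20 210.78.16.0: no
  /0 0.0.0.0: MATCH
Selected: next-hop 70.236.44.172 via eth1 (matched /18)


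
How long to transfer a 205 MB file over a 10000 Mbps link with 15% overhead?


Effective throughput = 10000 * (1 - 15/100) = 8500 Mbps
File size in Mb = 205 * 8 = 1640 Mb
Time = 1640 / 8500
Time = 0.1929 seconds


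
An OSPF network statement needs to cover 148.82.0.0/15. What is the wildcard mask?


Subnet mask: 255.254.0.0
Wildcard = 255.255.255.255 - subnet mask
255 - 255 = 0
255 - 254 = 1
255 - 0 = 255
255 - 0 = 255
Wildcard: 0.1.255.255


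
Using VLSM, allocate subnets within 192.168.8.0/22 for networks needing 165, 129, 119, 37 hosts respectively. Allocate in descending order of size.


165 hosts -> /24 (254 usable): 192.168.8.0/24
129 hosts -> /24 (254 usable): 192.168.9.0/24
119 hosts -> /25 (126 usable): 192.168.10.0/25
37 hosts -> /26 (62 usable): 192.168.10.128/26
Allocation: 192.168.8.0/24 (165 hosts, 254 usable); 192.168.9.0/24 (129 hosts, 254 usable); 192.168.10.0/25 (119 hosts, 126 usable); 192.168.10.128/26 (37 hosts, 62 usable)


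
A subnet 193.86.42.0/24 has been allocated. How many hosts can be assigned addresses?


Host bits = 32 - 24 = 8
Total addresses = 2^8 = 256
Usable = total - 2 (network and broadcast)
Usable hosts: 254


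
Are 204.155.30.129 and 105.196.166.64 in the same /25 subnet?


Mask: 255.255.255.128
204.155.30.129 AND mask = 204.155.30.128
105.196.166.64 AND mask = 105.196.166.0
No, different subnets (204.155.30.128 vs 105.196.166.0)


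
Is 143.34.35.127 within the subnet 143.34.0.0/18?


Subnet network: 143.34.0.0
Test IP AND mask: 143.34.0.0
Yes, 143.34.35.127 is in 143.34.0.0/18


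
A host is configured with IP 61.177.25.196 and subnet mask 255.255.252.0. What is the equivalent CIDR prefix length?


Binary: 11111111.11111111.11111100.00000000
Count leading 1s
Prefix: /22


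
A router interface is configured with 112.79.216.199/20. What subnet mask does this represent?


/20 means 20 network bits, 12 host bits
Binary: 11111111111111111111000000000000
Mask: 255.255.240.0


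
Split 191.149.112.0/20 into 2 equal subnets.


New prefix = 20 + 1 = 21
Each subnet has 2048 addresses
  191.149.112.0/21
  191.149.120.0/21
Subnets: 191.149.112.0/21, 191.149.120.0/21


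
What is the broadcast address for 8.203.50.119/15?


Network: 8.202.0.0/15
Host bits = 17
Set all host bits to 1:
Broadcast: 8.203.255.255


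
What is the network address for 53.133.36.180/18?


IP:   00110101.10000101.00100100.10110100
Mask: 11111111.11111111.11000000.00000000
AND operation:
Net:  00110101.10000101.00000000.00000000
Network: 53.133.0.0/18


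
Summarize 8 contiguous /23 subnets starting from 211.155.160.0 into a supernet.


Original prefix: /23
Number of subnets: 8 = 2^3
New prefix = 23 - 3 = 20
Supernet: 211.155.160.0/20


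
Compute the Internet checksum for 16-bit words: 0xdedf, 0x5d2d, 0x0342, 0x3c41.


Sum all words (with carry folding):
+ 0xdedf = 0xdedf
+ 0x5d2d = 0x3c0d
+ 0x0342 = 0x3f4f
+ 0x3c41 = 0x7b90
One's complement: ~0x7b90
Checksum = 0x846f


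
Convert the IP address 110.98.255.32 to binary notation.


110 = 01101110
98 = 01100010
255 = 11111111
32 = 00100000
Binary: 01101110.01100010.11111111.00100000


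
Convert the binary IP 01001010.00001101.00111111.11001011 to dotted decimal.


01001010 = 74
00001101 = 13
00111111 = 63
11001011 = 203
IP: 74.13.63.203


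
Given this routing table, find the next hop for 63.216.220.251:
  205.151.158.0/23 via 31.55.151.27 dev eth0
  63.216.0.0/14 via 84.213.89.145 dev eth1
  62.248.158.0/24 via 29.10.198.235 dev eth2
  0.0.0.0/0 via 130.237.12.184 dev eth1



Longest prefix match for 63.216.220.251:
  /23 205.151.158.0: no
  /14 63.216.0.0: MATCH
  /24 62.248.158.0: no
  /0 0.0.0.0: MATCH
Selected: next-hop 84.213.89.145 via eth1 (matched /14)


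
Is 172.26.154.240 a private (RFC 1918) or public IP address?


RFC 1918 private ranges:
  10.0.0.0/8 (10.0.0.0 - 10.255.255.255)
  172.16.0.0/12 (172.16.0.0 - 172.31.255.255)
  192.168.0.0/16 (192.168.0.0 - 192.168.255.255)
Private (in 172.16.0.0/12)


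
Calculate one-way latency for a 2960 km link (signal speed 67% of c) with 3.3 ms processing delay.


Speed = 0.67 * 3e5 km/s = 201000 km/s
Propagation delay = 2960 / 201000 = 0.0147 s = 14.7264 ms
Processing delay = 3.3 ms
Total one-way latency = 18.0264 ms


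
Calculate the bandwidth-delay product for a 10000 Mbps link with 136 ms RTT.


BDP = bandwidth * RTT
= 10000 Mbps * 136 ms
= 10000 * 1e6 * 136 / 1000 bits
= 1360000000 bits
= 170000000 bytes
= 166015.625 KB
BDP = 1360000000 bits (170000000 bytes)


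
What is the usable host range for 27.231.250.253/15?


Network: 27.230.0.0
Broadcast: 27.231.255.255
First usable = network + 1
Last usable = broadcast - 1
Range: 27.230.0.1 to 27.231.255.254


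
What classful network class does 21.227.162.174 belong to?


First octet: 21
Binary: 00010101
0xxxxxxx -> Class A (1-126)
Class A, default mask 255.0.0.0 (/8)


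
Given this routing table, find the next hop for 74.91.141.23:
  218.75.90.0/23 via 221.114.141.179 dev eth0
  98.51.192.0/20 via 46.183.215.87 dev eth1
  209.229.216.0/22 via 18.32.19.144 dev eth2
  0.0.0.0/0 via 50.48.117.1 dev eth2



Longest prefix match for 74.91.141.23:
  /23 218.75.90.0: no
  /20 98.51.192.0: no
  /22 209.229.216.0: no
  /0 0.0.0.0: MATCH
Selected: next-hop 50.48.117.1 via eth2 (matched /0)


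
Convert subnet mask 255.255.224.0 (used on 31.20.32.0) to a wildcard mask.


Subnet mask: 255.255.224.0
Wildcard = 255.255.255.255 - subnet mask
255 - 255 = 0
255 - 255 = 0
255 - 224 = 31
255 - 0 = 255
Wildcard: 0.0.31.255


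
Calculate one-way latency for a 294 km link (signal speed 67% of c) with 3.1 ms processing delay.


Speed = 0.67 * 3e5 km/s = 201000 km/s
Propagation delay = 294 / 201000 = 0.0015 s = 1.4627 ms
Processing delay = 3.1 ms
Total one-way latency = 4.5627 ms


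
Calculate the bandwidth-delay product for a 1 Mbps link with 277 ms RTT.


BDP = bandwidth * RTT
= 1 Mbps * 277 ms
= 1 * 1e6 * 277 / 1000 bits
= 277000 bits
= 34625 bytes
= 33.8135 KB
BDP = 277000 bits (34625 bytes)


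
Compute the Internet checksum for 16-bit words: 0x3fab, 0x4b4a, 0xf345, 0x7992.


Sum all words (with carry folding):
+ 0x3fab = 0x3fab
+ 0x4b4a = 0x8af5
+ 0xf345 = 0x7e3b
+ 0x7992 = 0xf7cd
One's complement: ~0xf7cd
Checksum = 0x0832


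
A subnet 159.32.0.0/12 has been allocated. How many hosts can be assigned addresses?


Host bits = 32 - 12 = 20
Total addresses = 2^20 = 1048576
Usable = total - 2 (network and broadcast)
Usable hosts: 1048574


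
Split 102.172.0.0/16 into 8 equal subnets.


New prefix = 16 + 3 = 19
Each subnet has 8192 addresses
  102.172.0.0/19
  102.172.32.0/19
  102.172.64.0/19
  102.172.96.0/19
  102.172.128.0/19
  102.172.160.0/19
  102.172.192.0/19
  102.172.224.0/19
Subnets: 102.172.0.0/19, 102.172.32.0/19, 102.172.64.0/19, 102.172.96.0/19, 102.172.128.0/19, 102.172.160.0/19, 102.172.192.0/19, 102.172.224.0/19


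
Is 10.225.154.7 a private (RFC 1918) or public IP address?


RFC 1918 private ranges:
  10.0.0.0/8 (10.0.0.0 - 10.255.255.255)
  172.16.0.0/12 (172.16.0.0 - 172.31.255.255)
  192.168.0.0/16 (192.168.0.0 - 192.168.255.255)
Private (in 10.0.0.0/8)


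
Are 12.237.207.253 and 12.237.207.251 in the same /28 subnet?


Mask: 255.255.255.240
12.237.207.253 AND mask = 12.237.207.240
12.237.207.251 AND mask = 12.237.207.240
Yes, same subnet (12.237.207.240)


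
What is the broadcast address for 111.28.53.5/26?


Network: 111.28.53.0/26
Host bits = 6
Set all host bits to 1:
Broadcast: 111.28.53.63


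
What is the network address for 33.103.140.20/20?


IP:   00100001.01100111.10001100.00010100
Mask: 11111111.11111111.11110000.00000000
AND operation:
Net:  00100001.01100111.10000000.00000000
Network: 33.103.128.0/20


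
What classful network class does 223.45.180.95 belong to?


First octet: 223
Binary: 11011111
110xxxxx -> Class C (192-223)
Class C, default mask 255.255.255.0 (/24)


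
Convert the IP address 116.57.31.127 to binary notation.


116 = 01110100
57 = 00111001
31 = 00011111
127 = 01111111
Binary: 01110100.00111001.00011111.01111111


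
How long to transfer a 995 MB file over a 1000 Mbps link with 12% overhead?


Effective throughput = 1000 * (1 - 12/100) = 880 Mbps
File size in Mb = 995 * 8 = 7960 Mb
Time = 7960 / 880
Time = 9.0455 seconds


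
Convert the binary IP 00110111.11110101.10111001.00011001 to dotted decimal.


00110111 = 55
11110101 = 245
10111001 = 185
00011001 = 25
IP: 55.245.185.25


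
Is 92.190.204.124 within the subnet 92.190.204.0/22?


Subnet network: 92.190.204.0
Test IP AND mask: 92.190.204.0
Yes, 92.190.204.124 is in 92.190.204.0/22


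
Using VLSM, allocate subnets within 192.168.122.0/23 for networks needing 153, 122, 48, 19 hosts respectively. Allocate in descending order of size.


153 hosts -> /24 (254 usable): 192.168.122.0/24
122 hosts -> /25 (126 usable): 192.168.123.0/25
48 hosts -> /26 (62 usable): 192.168.123.128/26
19 hosts -> /27 (30 usable): 192.168.123.192/27
Allocation: 192.168.122.0/24 (153 hosts, 254 usable); 192.168.123.0/25 (122 hosts, 126 usable); 192.168.123.128/26 (48 hosts, 62 usable); 192.168.123.192/27 (19 hosts, 30 usable)


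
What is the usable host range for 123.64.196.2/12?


Network: 123.64.0.0
Broadcast: 123.79.255.255
First usable = network + 1
Last usable = broadcast - 1
Range: 123.64.0.1 to 123.79.255.254


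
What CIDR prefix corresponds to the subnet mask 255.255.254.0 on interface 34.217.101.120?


Binary: 11111111.11111111.11111110.00000000
Count leading 1s
Prefix: /23


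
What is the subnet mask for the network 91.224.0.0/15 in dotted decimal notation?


/15 means 15 network bits, 17 host bits
Binary: 11111111111111100000000000000000
Mask: 255.254.0.0


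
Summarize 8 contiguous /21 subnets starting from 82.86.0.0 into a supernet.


Original prefix: /21
Number of subnets: 8 = 2^3
New prefix = 21 - 3 = 18
Supernet: 82.86.0.0/18


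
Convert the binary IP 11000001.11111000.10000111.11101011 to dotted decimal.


11000001 = 193
11111000 = 248
10000111 = 135
11101011 = 235
IP: 193.248.135.235


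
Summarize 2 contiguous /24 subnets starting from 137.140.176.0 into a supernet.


Original prefix: /24
Number of subnets: 2 = 2^1
New prefix = 24 - 1 = 23
Supernet: 137.140.176.0/23


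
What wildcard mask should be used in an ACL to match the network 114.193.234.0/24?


Subnet mask: 255.255.255.0
Wildcard = 255.255.255.255 - subnet mask
255 - 255 = 0
255 - 255 = 0
255 - 255 = 0
255 - 0 = 255
Wildcard: 0.0.0.255


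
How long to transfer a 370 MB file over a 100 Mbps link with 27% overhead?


Effective throughput = 100 * (1 - 27/100) = 73 Mbps
File size in Mb = 370 * 8 = 2960 Mb
Time = 2960 / 73
Time = 40.5479 seconds


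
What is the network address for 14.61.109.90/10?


IP:   00001110.00111101.01101101.01011010
Mask: 11111111.11000000.00000000.00000000
AND operation:
Net:  00001110.00000000.00000000.00000000
Network: 14.0.0.0/10


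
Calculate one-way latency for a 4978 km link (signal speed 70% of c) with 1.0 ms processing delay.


Speed = 0.7 * 3e5 km/s = 210000 km/s
Propagation delay = 4978 / 210000 = 0.0237 s = 23.7048 ms
Processing delay = 1.0 ms
Total one-way latency = 24.7048 ms


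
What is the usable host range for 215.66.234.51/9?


Network: 215.0.0.0
Broadcast: 215.127.255.255
First usable = network + 1
Last usable = broadcast - 1
Range: 215.0.0.1 to 215.127.255.254


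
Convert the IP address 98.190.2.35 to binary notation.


98 = 01100010
190 = 10111110
2 = 00000010
35 = 00100011
Binary: 01100010.10111110.00000010.00100011


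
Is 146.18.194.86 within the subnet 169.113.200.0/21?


Subnet network: 169.113.200.0
Test IP AND mask: 146.18.192.0
No, 146.18.194.86 is not in 169.113.200.0/21


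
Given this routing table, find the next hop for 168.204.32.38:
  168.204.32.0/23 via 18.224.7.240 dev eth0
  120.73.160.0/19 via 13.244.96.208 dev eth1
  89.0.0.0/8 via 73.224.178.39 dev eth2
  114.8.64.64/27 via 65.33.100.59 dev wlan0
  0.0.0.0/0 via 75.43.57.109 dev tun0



Longest prefix match for 168.204.32.38:
  /23 168.204.32.0: MATCH
  /19 120.73.160.0: no
  /8 89.0.0.0: no
  /27 114.8.64.64: no
  /0 0.0.0.0: MATCH
Selected: next-hop 18.224.7.240 via eth0 (matched /23)


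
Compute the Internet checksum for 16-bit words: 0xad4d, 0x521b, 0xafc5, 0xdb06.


Sum all words (with carry folding):
+ 0xad4d = 0xad4d
+ 0x521b = 0xff68
+ 0xafc5 = 0xaf2e
+ 0xdb06 = 0x8a35
One's complement: ~0x8a35
Checksum = 0x75ca


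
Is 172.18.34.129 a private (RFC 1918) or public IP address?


RFC 1918 private ranges:
  10.0.0.0/8 (10.0.0.0 - 10.255.255.255)
  172.16.0.0/12 (172.16.0.0 - 172.31.255.255)
  192.168.0.0/16 (192.168.0.0 - 192.168.255.255)
Private (in 172.16.0.0/12)


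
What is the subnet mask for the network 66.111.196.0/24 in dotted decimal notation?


/24 means 24 network bits, 8 host bits
Binary: 11111111111111111111111100000000
Mask: 255.255.255.0


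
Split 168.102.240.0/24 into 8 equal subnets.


New prefix = 24 + 3 = 27
Each subnet has 32 addresses
  168.102.240.0/27
  168.102.240.32/27
  168.102.240.64/27
  168.102.240.96/27
  168.102.240.128/27
  168.102.240.160/27
  168.102.240.192/27
  168.102.240.224/27
Subnets: 168.102.240.0/27, 168.102.240.32/27, 168.102.240.64/27, 168.102.240.96/27, 168.102.240.128/27, 168.102.240.160/27, 168.102.240.192/27, 168.102.240.224/27


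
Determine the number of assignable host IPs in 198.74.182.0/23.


Host bits = 32 - 23 = 9
Total addresses = 2^9 = 512
Usable = total - 2 (network and broadcast)
Usable hosts: 510


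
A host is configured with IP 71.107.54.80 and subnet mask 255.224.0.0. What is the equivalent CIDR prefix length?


Binary: 11111111.11100000.00000000.00000000
Count leading 1s
Prefix: /11


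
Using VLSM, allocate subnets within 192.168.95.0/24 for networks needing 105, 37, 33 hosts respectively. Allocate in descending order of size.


105 hosts -> /25 (126 usable): 192.168.95.0/25
37 hosts -> /26 (62 usable): 192.168.95.128/26
33 hosts -> /26 (62 usable): 192.168.95.192/26
Allocation: 192.168.95.0/25 (105 hosts, 126 usable); 192.168.95.128/26 (37 hosts, 62 usable); 192.168.95.192/26 (33 hosts, 62 usable)


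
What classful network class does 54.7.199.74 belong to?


First octet: 54
Binary: 00110110
0xxxxxxx -> Class A (1-126)
Class A, default mask 255.0.0.0 (/8)


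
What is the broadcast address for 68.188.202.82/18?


Network: 68.188.192.0/18
Host bits = 14
Set all host bits to 1:
Broadcast: 68.188.255.255


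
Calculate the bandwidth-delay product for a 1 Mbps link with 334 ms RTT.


BDP = bandwidth * RTT
= 1 Mbps * 334 ms
= 1 * 1e6 * 334 / 1000 bits
= 334000 bits
= 41750 bytes
= 40.7715 KB
BDP = 334000 bits (41750 bytes)


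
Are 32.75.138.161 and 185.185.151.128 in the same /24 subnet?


Mask: 255.255.255.0
32.75.138.161 AND mask = 32.75.138.0
185.185.151.128 AND mask = 185.185.151.0
No, different subnets (32.75.138.0 vs 185.185.151.0)


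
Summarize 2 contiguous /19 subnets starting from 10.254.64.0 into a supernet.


Original prefix: /19
Number of subnets: 2 = 2^1
New prefix = 19 - 1 = 18
Supernet: 10.254.64.0/18


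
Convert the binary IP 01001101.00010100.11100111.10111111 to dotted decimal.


01001101 = 77
00010100 = 20
11100111 = 231
10111111 = 191
IP: 77.20.231.191


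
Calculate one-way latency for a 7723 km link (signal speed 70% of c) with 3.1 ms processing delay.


Speed = 0.7 * 3e5 km/s = 210000 km/s
Propagation delay = 7723 / 210000 = 0.0368 s = 36.7762 ms
Processing delay = 3.1 ms
Total one-way latency = 39.8762 ms


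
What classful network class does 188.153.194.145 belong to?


First octet: 188
Binary: 10111100
10xxxxxx -> Class B (128-191)
Class B, default mask 255.255.0.0 (/16)


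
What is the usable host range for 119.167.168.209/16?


Network: 119.167.0.0
Broadcast: 119.167.255.255
First usable = network + 1
Last usable = broadcast - 1
Range: 119.167.0.1 to 119.167.255.254


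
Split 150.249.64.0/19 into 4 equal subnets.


New prefix = 19 + 2 = 21
Each subnet has 2048 addresses
  150.249.64.0/21
  150.249.72.0/21
  150.249.80.0/21
  150.249.88.0/21
Subnets: 150.249.64.0/21, 150.249.72.0/21, 150.249.80.0/21, 150.249.88.0/21


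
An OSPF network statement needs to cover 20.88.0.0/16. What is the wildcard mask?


Subnet mask: 255.255.0.0
Wildcard = 255.255.255.255 - subnet mask
255 - 255 = 0
255 - 255 = 0
255 - 0 = 255
255 - 0 = 255
Wildcard: 0.0.255.255


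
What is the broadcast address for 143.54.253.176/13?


Network: 143.48.0.0/13
Host bits = 19
Set all host bits to 1:
Broadcast: 143.55.255.255


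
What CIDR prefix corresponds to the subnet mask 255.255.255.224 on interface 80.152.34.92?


Binary: 11111111.11111111.11111111.11100000
Count leading 1s
Prefix: /27


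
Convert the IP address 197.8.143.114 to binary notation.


197 = 11000101
8 = 00001000
143 = 10001111
114 = 01110010
Binary: 11000101.00001000.10001111.01110010


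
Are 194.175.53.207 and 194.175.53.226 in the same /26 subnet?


Mask: 255.255.255.192
194.175.53.207 AND mask = 194.175.53.192
194.175.53.226 AND mask = 194.175.53.192
Yes, same subnet (194.175.53.192)


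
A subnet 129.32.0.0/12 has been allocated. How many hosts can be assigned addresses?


Host bits = 32 - 12 = 20
Total addresses = 2^20 = 1048576
Usable = total - 2 (network and broadcast)
Usable hosts: 1048574


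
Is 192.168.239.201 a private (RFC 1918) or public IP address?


RFC 1918 private ranges:
  10.0.0.0/8 (10.0.0.0 - 10.255.255.255)
  172.16.0.0/12 (172.16.0.0 - 172.31.255.255)
  192.168.0.0/16 (192.168.0.0 - 192.168.255.255)
Private (in 192.168.0.0/16)


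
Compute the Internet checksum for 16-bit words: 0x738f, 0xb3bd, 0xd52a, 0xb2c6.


Sum all words (with carry folding):
+ 0x738f = 0x738f
+ 0xb3bd = 0x274d
+ 0xd52a = 0xfc77
+ 0xb2c6 = 0xaf3e
One's complement: ~0xaf3e
Checksum = 0x50c1


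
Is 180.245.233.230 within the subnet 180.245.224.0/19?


Subnet network: 180.245.224.0
Test IP AND mask: 180.245.224.0
Yes, 180.245.233.230 is in 180.245.224.0/19


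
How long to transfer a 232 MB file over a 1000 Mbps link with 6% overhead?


Effective throughput = 1000 * (1 - 6/100) = 940 Mbps
File size in Mb = 232 * 8 = 1856 Mb
Time = 1856 / 940
Time = 1.9745 seconds


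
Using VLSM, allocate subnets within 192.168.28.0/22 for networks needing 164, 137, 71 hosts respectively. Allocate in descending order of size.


164 hosts -> /24 (254 usable): 192.168.28.0/24
137 hosts -> /24 (254 usable): 192.168.29.0/24
71 hosts -> /25 (126 usable): 192.168.30.0/25
Allocation: 192.168.28.0/24 (164 hosts, 254 usable); 192.168.29.0/24 (137 hosts, 254 usable); 192.168.30.0/25 (71 hosts, 126 usable)


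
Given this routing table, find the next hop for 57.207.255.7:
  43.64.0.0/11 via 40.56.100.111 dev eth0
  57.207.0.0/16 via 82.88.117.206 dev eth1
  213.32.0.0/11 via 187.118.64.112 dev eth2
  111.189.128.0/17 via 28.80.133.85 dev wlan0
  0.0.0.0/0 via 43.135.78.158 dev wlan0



Longest prefix match for 57.207.255.7:
  /11 43.64.0.0: no
  /16 57.207.0.0: MATCH
  /11 213.32.0.0: no
  /17 111.189.128.0: no
  /0 0.0.0.0: MATCH
Selected: next-hop 82.88.117.206 via eth1 (matched /16)


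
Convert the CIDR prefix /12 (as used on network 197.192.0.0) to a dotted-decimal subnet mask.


/12 means 12 network bits, 20 host bits
Binary: 11111111111100000000000000000000
Mask: 255.240.0.0


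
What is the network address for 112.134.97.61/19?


IP:   01110000.10000110.01100001.00111101
Mask: 11111111.11111111.11100000.00000000
AND operation:
Net:  01110000.10000110.01100000.00000000
Network: 112.134.96.0/19


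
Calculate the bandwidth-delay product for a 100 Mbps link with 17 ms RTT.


BDP = bandwidth * RTT
= 100 Mbps * 17 ms
= 100 * 1e6 * 17 / 1000 bits
= 1700000 bits
= 212500 bytes
= 207.5195 KB
BDP = 1700000 bits (212500 bytes)


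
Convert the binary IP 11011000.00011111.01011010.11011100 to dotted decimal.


11011000 = 216
00011111 = 31
01011010 = 90
11011100 = 220
IP: 216.31.90.220


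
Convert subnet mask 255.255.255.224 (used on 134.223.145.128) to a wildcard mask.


Subnet mask: 255.255.255.224
Wildcard = 255.255.255.255 - subnet mask
255 - 255 = 0
255 - 255 = 0
255 - 255 = 0
255 - 224 = 31
Wildcard: 0.0.0.31


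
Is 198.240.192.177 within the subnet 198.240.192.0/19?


Subnet network: 198.240.192.0
Test IP AND mask: 198.240.192.0
Yes, 198.240.192.177 is in 198.240.192.0/19


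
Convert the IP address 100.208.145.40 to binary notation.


100 = 01100100
208 = 11010000
145 = 10010001
40 = 00101000
Binary: 01100100.11010000.10010001.00101000


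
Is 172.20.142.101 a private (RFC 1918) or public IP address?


RFC 1918 private ranges:
  10.0.0.0/8 (10.0.0.0 - 10.255.255.255)
  172.16.0.0/12 (172.16.0.0 - 172.31.255.255)
  192.168.0.0/16 (192.168.0.0 - 192.168.255.255)
Private (in 172.16.0.0/12)


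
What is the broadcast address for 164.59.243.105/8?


Network: 164.0.0.0/8
Host bits = 24
Set all host bits to 1:
Broadcast: 164.255.255.255


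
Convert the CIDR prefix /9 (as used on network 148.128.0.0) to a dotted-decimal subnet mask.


/9 means 9 network bits, 23 host bits
Binary: 11111111100000000000000000000000
Mask: 255.128.0.0


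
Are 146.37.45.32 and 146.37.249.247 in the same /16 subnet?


Mask: 255.255.0.0
146.37.45.32 AND mask = 146.37.0.0
146.37.249.247 AND mask = 146.37.0.0
Yes, same subnet (146.37.0.0)


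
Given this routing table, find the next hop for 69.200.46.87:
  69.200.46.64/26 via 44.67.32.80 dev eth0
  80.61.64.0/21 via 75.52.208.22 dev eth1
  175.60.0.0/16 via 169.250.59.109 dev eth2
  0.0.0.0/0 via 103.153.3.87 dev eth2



Longest prefix match for 69.200.46.87:
  /26 69.200.46.64: MATCH
  /21 80.61.64.0: no
  /16 175.60.0.0: no
  /0 0.0.0.0: MATCH
Selected: next-hop 44.67.32.80 via eth0 (matched /26)


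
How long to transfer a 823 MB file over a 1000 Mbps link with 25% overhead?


Effective throughput = 1000 * (1 - 25/100) = 750 Mbps
File size in Mb = 823 * 8 = 6584 Mb
Time = 6584 / 750
Time = 8.7787 seconds
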